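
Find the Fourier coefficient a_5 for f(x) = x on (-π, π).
a_5 = (1/π) ∫_{-π}^{π} f(x)·cos(5x) dx.
Evaluate the integral (use parity and integration by parts as needed): a_5 = 0.

Final answer: 0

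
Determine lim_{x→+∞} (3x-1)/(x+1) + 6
Evaluate the dominant behaviour as x → +∞; each term tends to a finite value or vanishes.
Limit = 9.

Final answer: 9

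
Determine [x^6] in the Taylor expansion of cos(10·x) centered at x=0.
Expand to order 6: cos(10·x) = -12500·x^6/9 + 1250·x^4/3 - 50·x^2 + 1 + O(x^7).
The coefficient of x^6 is -12500/9.

Final answer: -12500/9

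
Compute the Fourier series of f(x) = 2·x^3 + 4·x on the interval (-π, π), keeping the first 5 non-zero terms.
(-16 + 4·π^2)·sin(x) + (-2·π^2 - 1)·sin(2·x) + (16/9 + 4·π^2/3)·sin(3·x) + (-π^2 - 13/8)·sin(4·x) + (176/125 + 4·π^2/5)·sin(5·x)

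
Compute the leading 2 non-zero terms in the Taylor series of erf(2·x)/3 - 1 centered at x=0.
4·x/(3·√(π)) - 1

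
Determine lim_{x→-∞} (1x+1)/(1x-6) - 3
Evaluate the dominant behaviour as x → -∞; each term tends to a finite value or vanishes.
Limit = -2.

Final answer: -2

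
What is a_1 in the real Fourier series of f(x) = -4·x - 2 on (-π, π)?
a_1 = (1/π) ∫_{-π}^{π} f(x)·cos(1x) dx.
Evaluate the integral (use parity and integration by parts as needed): a_1 = 0.

Final answer: 0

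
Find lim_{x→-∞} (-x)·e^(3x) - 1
The product is a 0·∞ indeterminate form at x → -∞.
Rewrite the product as (-x) / e^(-3x) (an ∞/∞ form) and apply L'Hôpital, or use the standard hierarchy e^(3|x|) ≫ |(-x)| as x → -∞.
The indeterminate product → 0, so the limit = -1.

Final answer: -1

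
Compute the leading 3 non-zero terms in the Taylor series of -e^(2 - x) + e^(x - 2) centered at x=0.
x^2·(-e^(2)/2 + e^(-2)/2) + x·(e^(-2) + e^(2)) - e^(2) + e^(-2)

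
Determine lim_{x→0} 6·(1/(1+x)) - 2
Direct substitution at x = 0 gives 4.

Final answer: 4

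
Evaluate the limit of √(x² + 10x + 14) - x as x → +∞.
This is an ∞ − ∞ indeterminate form.
Multiply and divide by the conjugate √(x²+10x + 14) + x; the x² terms cancel, leaving (10x + 14)/(√(x²+10x + 14)+x) → 10/2 = 5.
Limit = 5.

Final answer: 5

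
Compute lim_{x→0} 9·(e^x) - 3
Direct substitution at x = 0 gives 6.

Final answer: 6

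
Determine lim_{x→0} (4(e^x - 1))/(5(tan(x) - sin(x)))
Both numerator and denominator → 0 as x → 0; this is a 0/0 indeterminate form.
Expand each to leading order near x = 0: numerator ~ 4·x, denominator ~ 5·x^3/2.
The limit of the ratio is ∞.

Final answer: ∞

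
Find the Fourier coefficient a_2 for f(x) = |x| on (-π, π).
a_2 = (1/π) ∫_{-π}^{π} f(x)·cos(2x) dx.
Evaluate the integral (use parity and integration by parts as needed): a_2 = 0.

Final answer: 0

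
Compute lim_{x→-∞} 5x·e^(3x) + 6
The product is a 0·∞ indeterminate form at x → -∞.
Rewrite the product as 5x / e^(-3x) (an ∞/∞ form) and apply L'Hôpital, or use the standard hierarchy e^(3|x|) ≫ |x| as x → -∞.
The indeterminate product → 0, so the limit = 6.

Final answer: 6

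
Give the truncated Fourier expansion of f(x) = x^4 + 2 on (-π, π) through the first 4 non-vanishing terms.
(48 - 8·π^2)·cos(x) + (-3 + 2·π^2)·cos(2·x) + (16/27 - 8·π^2/9)·cos(3·x) + 2 + π^4/5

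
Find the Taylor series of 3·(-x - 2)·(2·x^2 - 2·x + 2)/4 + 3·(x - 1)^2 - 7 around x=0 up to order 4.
-3·x^3/2 + 3·x^2/2 - 9·x/2 - 7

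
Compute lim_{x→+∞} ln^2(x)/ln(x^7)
This is an ∞/∞ indeterminate form as x → +∞.
Write ln(x^7) = 7·ln(x), reducing the quotient to ln(x)/7 → ∞.
Limit = ∞.

Final answer: ∞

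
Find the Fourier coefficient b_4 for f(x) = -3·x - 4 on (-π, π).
b_4 = (1/π) ∫_{-π}^{π} f(x)·sin(4x) dx.
Evaluate the integral (use parity and integration by parts as needed): b_4 = 3/2.

Final answer: 3/2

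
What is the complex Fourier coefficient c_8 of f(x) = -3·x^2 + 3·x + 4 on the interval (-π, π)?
Compute the real Fourier coefficients first: a_8 = -3/16, b_8 = -3/4.
Then c_8 = (a_8 − i·b_8)/2 = -3/32 + 3·i/8.

Final answer: -3/32 + 3·i/8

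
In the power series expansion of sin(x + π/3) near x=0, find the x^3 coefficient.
Expand to order 3: sin(x + π/3) = -x^3/12 - √(3)·x^2/4 + x/2 + √(3)/2 + O(x^4).
The coefficient of x^3 is -1/12.

Final answer: -1/12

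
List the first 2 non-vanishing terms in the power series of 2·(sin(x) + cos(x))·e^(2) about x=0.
2·x·e^(2) + 2·e^(2)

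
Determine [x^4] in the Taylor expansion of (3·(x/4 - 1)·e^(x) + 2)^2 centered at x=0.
Expand to order 4: (3·(x/4 - 1)·e^(x) + 2)^2 = 9·x^4/8 + 29·x^3/8 + 105·x^2/16 + 9·x/2 + 1 + O(x^5).
The coefficient of x^4 is 9/8.

Final answer: 9/8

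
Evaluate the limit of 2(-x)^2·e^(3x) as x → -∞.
This is a 0·∞ indeterminate form at x → -∞.
Rewrite the product as 2(-x)^2 / e^(-3x) (an ∞/∞ form) and apply L'Hôpital, or use the standard hierarchy e^(3|x|) ≫ |(-x)^2| as x → -∞.
The indeterminate product → 0, so the limit = 0.

Final answer: 0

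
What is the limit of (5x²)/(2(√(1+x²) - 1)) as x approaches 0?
Both numerator and denominator → 0 as x → 0; this is a 0/0 indeterminate form.
Expand each to leading order near x = 0: numerator ~ 5·x^2, denominator ~ x^2.
The limit of the ratio is 5.

Final answer: 5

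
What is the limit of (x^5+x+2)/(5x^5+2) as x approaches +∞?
This is an ∞/∞ indeterminate form as x → +∞.
Divide numerator and denominator by x^5 and let the lower-order terms vanish; the leading terms give 1/5.
Limit = 1/5.

Final answer: 1/5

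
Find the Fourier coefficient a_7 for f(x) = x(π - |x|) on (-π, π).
a_7 = (1/π) ∫_{-π}^{π} f(x)·cos(7x) dx.
Evaluate the integral (use parity and integration by parts as needed): a_7 = 0.

Final answer: 0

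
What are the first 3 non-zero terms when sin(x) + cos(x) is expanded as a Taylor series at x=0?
-x^2/2 + x + 1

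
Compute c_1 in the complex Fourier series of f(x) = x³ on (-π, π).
Compute the real Fourier coefficients first: a_1 = 0, b_1 = -12 + 2·π^2.
Then c_1 = (a_1 − i·b_1)/2 = -i·π^2 + 6·i.

Final answer: -i·π^2 + 6·i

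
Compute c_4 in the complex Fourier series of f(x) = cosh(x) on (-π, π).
Compute the real Fourier coefficients first: a_4 = 2·sinh(π)/(17·π), b_4 = 0.
Then c_4 = (a_4 − i·b_4)/2 = sinh(π)/(17·π).

Final answer: sinh(π)/(17·π)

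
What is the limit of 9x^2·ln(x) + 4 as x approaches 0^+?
The product is a 0·∞ indeterminate form at x → 0⁺.
Rewrite the product as 9·ln(x) / x^(-2) and apply L'Hôpital, or use the standard hierarchy x^(-2) ≫ |ln x| as x → 0⁺.
The indeterminate product → 0, so the limit = 4.

Final answer: 4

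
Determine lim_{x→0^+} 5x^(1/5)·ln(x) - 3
The product is a 0·∞ indeterminate form at x → 0⁺.
Rewrite the product as 5·ln(x) / x^(-1/5) and apply L'Hôpital, or use the standard hierarchy x^(-1/5) ≫ |ln x| as x → 0⁺.
The indeterminate product → 0, so the limit = -3.

Final answer: -3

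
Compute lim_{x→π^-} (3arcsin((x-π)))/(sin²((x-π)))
Both numerator and denominator → 0 as x → π^-; this is a 0/0 indeterminate form.
Expand each to leading order near x = π: numerator ~ 3·(x - π), denominator ~ (x - π)^2.
The limit of the ratio is -∞.

Final answer: -∞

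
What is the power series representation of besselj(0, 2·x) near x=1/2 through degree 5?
besselj(0, 1) - 2·besselj(1, 1)·(x - 1/2) + (-besselj(0, 1) + besselj(2, 1))·(x - 1/2)^2 + (-besselj(3, 1)/3 + besselj(1, 1))·(x - 1/2)^3 + (-besselj(2, 1)/3 + besselj(4, 1)/12 + besselj(0, 1)/4)·(x - 1/2)^4 + (-besselj(1, 1)/6 - besselj(5, 1)/60 + besselj(3, 1)/12)·(x - 1/2)^5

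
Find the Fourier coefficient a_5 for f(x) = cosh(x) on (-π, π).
a_5 = (1/π) ∫_{-π}^{π} f(x)·cos(5x) dx.
Evaluate the integral (use parity and integration by parts as needed): a_5 = -sinh(π)/(13·π).

Final answer: -sinh(π)/(13·π)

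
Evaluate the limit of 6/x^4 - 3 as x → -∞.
Evaluate the dominant behaviour as x → -∞; each term tends to a finite value or vanishes.
Limit = -3.

Final answer: -3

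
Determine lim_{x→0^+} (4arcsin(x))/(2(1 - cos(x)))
Both numerator and denominator → 0 as x → 0^+; this is a 0/0 indeterminate form.
Expand each to leading order near x = 0: numerator ~ 4·x, denominator ~ x^2.
The limit of the ratio is ∞.

Final answer: ∞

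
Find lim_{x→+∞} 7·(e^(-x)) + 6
Evaluate the dominant behaviour as x → +∞; each term tends to a finite value or vanishes.
Limit = 6.

Final answer: 6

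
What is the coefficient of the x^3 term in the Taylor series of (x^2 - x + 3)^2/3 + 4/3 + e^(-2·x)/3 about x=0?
Expand to order 3: (x^2 - x + 3)^2/3 + 4/3 + e^(-2·x)/3 = -10·x^3/9 + 3·x^2 - 8·x/3 + 14/3 + O(x^4).
The coefficient of x^3 is -10/9.

Final answer: -10/9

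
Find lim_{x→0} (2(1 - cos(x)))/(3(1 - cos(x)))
Both numerator and denominator → 0 as x → 0; this is a 0/0 indeterminate form.
Expand each to leading order near x = 0: numerator ~ x^2, denominator ~ 3·x^2/2.
The limit of the ratio is 2/3.

Final answer: 2/3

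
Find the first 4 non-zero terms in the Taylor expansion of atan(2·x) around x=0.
-128·x^7/7 + 32·x^5/5 - 8·x^3/3 + 2·x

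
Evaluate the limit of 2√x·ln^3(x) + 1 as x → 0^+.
The product is a 0·∞ indeterminate form at x → 0⁺.
Rewrite the product as 2·ln^3(x) / x^(-1/2) and apply L'Hôpital, or use the standard hierarchy x^(-1/2) ≫ |ln x|^3 as x → 0⁺.
The indeterminate product → 0, so the limit = 1.

Final answer: 1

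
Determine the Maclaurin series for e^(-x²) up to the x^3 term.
1 - x^2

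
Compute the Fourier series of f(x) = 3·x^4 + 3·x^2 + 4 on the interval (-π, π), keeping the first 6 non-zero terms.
(132 - 24·π^2)·cos(x) + (-6 + 6·π^2)·cos(2·x) + (4/9 - 8·π^2/3)·cos(3·x) + (3/16 + 3·π^2/2)·cos(4·x) + (-24·π^2/25 - 156/625)·cos(5·x) + 4 + π^2 + 3·π^4/5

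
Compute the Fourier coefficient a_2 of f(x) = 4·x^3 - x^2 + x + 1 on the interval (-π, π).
a_2 = (1/π) ∫_{-π}^{π} f(x)·cos(2x) dx.
Evaluate the integral (use parity and integration by parts as needed): a_2 = -1.

Final answer: -1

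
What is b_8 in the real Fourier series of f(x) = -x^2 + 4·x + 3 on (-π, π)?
b_8 = (1/π) ∫_{-π}^{π} f(x)·sin(8x) dx.
Evaluate the integral (use parity and integration by parts as needed): b_8 = -1.

Final answer: -1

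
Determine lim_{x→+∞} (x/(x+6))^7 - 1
As x → +∞: x/(x+6) = 1/(1 + 6/x) → 1, and the 7th power of a limit-1 base also → 1; with the additive constant, 1 - 1 = 0.
Limit = 0.

Final answer: 0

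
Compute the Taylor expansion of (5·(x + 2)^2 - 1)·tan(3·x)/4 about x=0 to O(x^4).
93·x^3/2 + 15·x^2 + 57·x/4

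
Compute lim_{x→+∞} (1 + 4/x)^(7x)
As x → +∞: write (1 + 4/x)^(7x) = ((1 + 4/x)^x)^7 → (e^4)^7 = e^28.
Limit = e^(28).

Final answer: e^(28)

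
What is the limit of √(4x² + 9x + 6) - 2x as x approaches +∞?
As x → +∞: multiply by the conjugate to get (9x+6)/(√(4x²+9x+6)+2x); the denominator ~ 4x, so the limit is 9/4.
Limit = 9/4.

Final answer: 9/4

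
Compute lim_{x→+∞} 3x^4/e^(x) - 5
The quotient is an ∞/∞ indeterminate form as x → +∞.
The exponential denominator e^(x) dominates the polynomial numerator (e^x ≫ x^4 as x → ∞), so the quotient → 0.
Adding the constant: 0 - 5 = -5. Limit = -5.

Final answer: -5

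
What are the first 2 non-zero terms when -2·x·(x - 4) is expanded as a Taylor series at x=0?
-2·x^2 + 8·x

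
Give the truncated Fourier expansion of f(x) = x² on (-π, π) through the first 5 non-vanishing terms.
-4·cos(x) + cos(2·x) - 4·cos(3·x)/9 + cos(4·x)/4 + π^2/3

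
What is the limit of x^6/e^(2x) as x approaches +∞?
This is an ∞/∞ indeterminate form as x → +∞.
The exponential denominator e^(2x) dominates the polynomial numerator (e^x ≫ x^6 as x → ∞), so the quotient → 0.
Limit = 0.

Final answer: 0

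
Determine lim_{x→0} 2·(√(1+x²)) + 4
Direct substitution at x = 0 gives 6.

Final answer: 6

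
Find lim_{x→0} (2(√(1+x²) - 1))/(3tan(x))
Both numerator and denominator → 0 as x → 0; this is a 0/0 indeterminate form.
Expand each to leading order near x = 0: numerator ~ x^2, denominator ~ 3·x.
The limit of the ratio is 0.

Final answer: 0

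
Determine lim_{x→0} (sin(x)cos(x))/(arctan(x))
Both numerator and denominator → 0 as x → 0; this is a 0/0 indeterminate form.
Expand each to leading order near x = 0: numerator ~ x, denominator ~ x.
The limit of the ratio is 1.

Final answer: 1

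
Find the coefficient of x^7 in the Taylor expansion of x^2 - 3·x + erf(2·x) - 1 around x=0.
Expand to order 7: x^2 - 3·x + erf(2·x) - 1 = -128·x^7/(21·√(π)) + 32·x^5/(5·√(π)) - 16·x^3/(3·√(π)) + x^2 + x·(-3 + 4/√(π)) - 1 + O(x^8).
The coefficient of x^7 is -128/(21·√(π)).

Final answer: -128/(21·√(π))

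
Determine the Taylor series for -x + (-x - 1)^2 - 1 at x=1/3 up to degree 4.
4/9 + 5·(x - 1/3)/3 + (x - 1/3)^2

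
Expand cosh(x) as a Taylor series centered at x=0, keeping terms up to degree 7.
x^6/720 + x^4/24 + x^2/2 + 1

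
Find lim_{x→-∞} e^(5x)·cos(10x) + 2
Evaluate the dominant behaviour as x → -∞; each term tends to a finite value or vanishes.
Limit = 2.

Final answer: 2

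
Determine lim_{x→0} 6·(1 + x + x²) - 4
Direct substitution at x = 0 gives 2.

Final answer: 2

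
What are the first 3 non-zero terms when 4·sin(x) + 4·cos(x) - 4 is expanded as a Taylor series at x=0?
-2·x^3/3 - 2·x^2 + 4·x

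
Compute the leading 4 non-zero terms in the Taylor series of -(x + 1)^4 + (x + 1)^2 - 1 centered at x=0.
-4·x^3 - 5·x^2 - 2·x - 1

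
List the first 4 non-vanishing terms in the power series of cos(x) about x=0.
-x^6/720 + x^4/24 - x^2/2 + 1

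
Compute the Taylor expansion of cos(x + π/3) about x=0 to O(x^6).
-√(3)·x^5/240 + x^4/48 + √(3)·x^3/12 - x^2/4 - √(3)·x/2 + 1/2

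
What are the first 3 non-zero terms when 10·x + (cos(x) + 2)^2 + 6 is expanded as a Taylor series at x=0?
-3·x^2 + 10·x + 15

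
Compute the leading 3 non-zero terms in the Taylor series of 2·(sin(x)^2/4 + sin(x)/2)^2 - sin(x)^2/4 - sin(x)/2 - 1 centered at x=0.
x^2/4 - x/2 - 1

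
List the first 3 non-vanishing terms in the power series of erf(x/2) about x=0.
x^5/(160·√(π)) - x^3/(12·√(π)) + x/√(π)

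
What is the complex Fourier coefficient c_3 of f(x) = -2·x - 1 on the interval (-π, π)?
Compute the real Fourier coefficients first: a_3 = 0, b_3 = -4/3.
Then c_3 = (a_3 − i·b_3)/2 = 2·i/3.

Final answer: 2·i/3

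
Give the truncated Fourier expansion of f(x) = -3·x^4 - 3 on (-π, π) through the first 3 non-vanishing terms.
(-144 + 24·π^2)·cos(x) + (9 - 6·π^2)·cos(2·x) - 3·π^4/5 - 3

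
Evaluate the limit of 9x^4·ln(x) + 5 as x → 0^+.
The product is a 0·∞ indeterminate form at x → 0⁺.
Rewrite the product as 9·ln(x) / x^(-4) and apply L'Hôpital, or use the standard hierarchy x^(-4) ≫ |ln x| as x → 0⁺.
The indeterminate product → 0, so the limit = 5.

Final answer: 5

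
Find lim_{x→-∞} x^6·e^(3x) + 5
The product is a 0·∞ indeterminate form at x → -∞.
Rewrite the product as x^6 / e^(-3x) (an ∞/∞ form) and apply L'Hôpital, or use the standard hierarchy e^(3|x|) ≫ |x^6| as x → -∞.
The indeterminate product → 0, so the limit = 5.

Final answer: 5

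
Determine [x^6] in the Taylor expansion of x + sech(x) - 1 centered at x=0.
Expand to order 6: x + sech(x) - 1 = -61·x^6/720 + 5·x^4/24 - x^2/2 + x + O(x^7).
The coefficient of x^6 is -61/720.

Final answer: -61/720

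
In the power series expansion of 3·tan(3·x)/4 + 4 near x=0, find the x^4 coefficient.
Expand to order 4: 3·tan(3·x)/4 + 4 = 27·x^3/4 + 9·x/4 + 4 + O(x^5).
The coefficient of x^4 is 0.

Final answer: 0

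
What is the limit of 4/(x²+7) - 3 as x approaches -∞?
Evaluate the dominant behaviour as x → -∞; each term tends to a finite value or vanishes.
Limit = -3.

Final answer: -3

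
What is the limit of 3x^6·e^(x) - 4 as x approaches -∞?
The product is a 0·∞ indeterminate form at x → -∞.
Rewrite the product as 3x^6 / e^(-x) (an ∞/∞ form) and apply L'Hôpital, or use the standard hierarchy e^(|x|) ≫ |x^6| as x → -∞.
The indeterminate product → 0, so the limit = -4.

Final answer: -4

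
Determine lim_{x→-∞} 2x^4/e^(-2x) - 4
The quotient is an ∞/∞ indeterminate form as x → -∞.
Compare growth rates of the dominant terms (exponentials ≫ polynomials ≫ logarithms), or apply L'Hôpital's rule; the quotient → 0.
Adding the constant: 0 - 4 = -4. Limit = -4.

Final answer: -4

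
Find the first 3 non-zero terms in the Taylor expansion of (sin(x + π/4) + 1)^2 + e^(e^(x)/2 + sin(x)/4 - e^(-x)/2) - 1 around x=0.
x^2·((√(2)/2 + 1)^2·(-√(2)/(2·(√(2)/2 + 1)) + 1/(2·(√(2)/2 + 1)^2)) + 25/32) + x·(5/4 + √(2)·(√(2)/2 + 1)) + (√(2)/2 + 1)^2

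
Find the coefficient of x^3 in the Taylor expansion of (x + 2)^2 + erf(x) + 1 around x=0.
Expand to order 3: (x + 2)^2 + erf(x) + 1 = -2·x^3/(3·√(π)) + x^2 + x·(2/√(π) + 4) + 5 + O(x^4).
The coefficient of x^3 is -2/(3·√(π)).

Final answer: -2/(3·√(π))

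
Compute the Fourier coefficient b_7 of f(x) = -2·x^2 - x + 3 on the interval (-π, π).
b_7 = (1/π) ∫_{-π}^{π} f(x)·sin(7x) dx.
Evaluate the integral (use parity and integration by parts as needed): b_7 = -2/7.

Final answer: -2/7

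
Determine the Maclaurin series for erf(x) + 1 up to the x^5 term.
x^5/(5·√(π)) - 2·x^3/(3·√(π)) + 2·x/√(π) + 1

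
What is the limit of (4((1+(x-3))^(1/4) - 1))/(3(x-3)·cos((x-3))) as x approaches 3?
Both numerator and denominator → 0 as x → 3; this is a 0/0 indeterminate form.
Expand each to leading order near x = 3: numerator ~ (x - 3), denominator ~ 3·(x - 3).
The limit of the ratio is 1/3.

Final answer: 1/3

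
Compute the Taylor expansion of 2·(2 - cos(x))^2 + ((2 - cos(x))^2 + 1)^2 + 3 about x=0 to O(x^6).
2·x^4 + 6·x^2 + 9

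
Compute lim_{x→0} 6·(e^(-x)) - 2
Direct substitution at x = 0 gives 4.

Final answer: 4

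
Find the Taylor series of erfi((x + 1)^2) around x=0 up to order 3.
24·e·x^3/√(π) + 10·e·x^2/√(π) + 4·e·x/√(π) + erfi(1)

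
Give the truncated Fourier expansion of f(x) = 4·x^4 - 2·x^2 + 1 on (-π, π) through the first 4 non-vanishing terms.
(200 - 32·π^2)·cos(x) + (-14 + 8·π^2)·cos(2·x) + (88/27 - 32·π^2/9)·cos(3·x) - 2·π^2/3 + 1 + 4·π^4/5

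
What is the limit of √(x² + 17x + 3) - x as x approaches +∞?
This is an ∞ − ∞ indeterminate form.
Multiply and divide by the conjugate √(x²+17x + 3) + x; the x² terms cancel, leaving (17x + 3)/(√(x²+17x + 3)+x) → 17/2.
Limit = 17/2.

Final answer: 17/2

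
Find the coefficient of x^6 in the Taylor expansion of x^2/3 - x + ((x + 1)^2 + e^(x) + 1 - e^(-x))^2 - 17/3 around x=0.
Expand to order 6: x^2/3 - x + ((x + 1)^2 + e^(x) + 1 - e^(-x))^2 - 17/3 = 11·x^6/45 + 11·x^5/15 + 11·x^4/3 + 28·x^3/3 + 61·x^2/3 + 15·x - 5/3 + O(x^7).
The coefficient of x^6 is 11/45.

Final answer: 11/45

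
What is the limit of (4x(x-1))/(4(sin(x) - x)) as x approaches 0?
Both numerator and denominator → 0 as x → 0; this is a 0/0 indeterminate form.
Expand each to leading order near x = 0: numerator ~ -4·x, denominator ~ -2·x^3/3.
The limit of the ratio is ∞.

Final answer: ∞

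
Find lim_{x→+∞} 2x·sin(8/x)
As x → +∞: let u = 8/x → 0⁺; then 2·x·sin(8/x) = 2·8·sin(u)/u → 2·8·1 = 16.
Limit = 16.

Final answer: 16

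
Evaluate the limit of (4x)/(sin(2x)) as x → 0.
Both numerator and denominator → 0 as x → 0; this is a 0/0 indeterminate form.
Expand each to leading order near x = 0: numerator ~ 4·x, denominator ~ 2·x.
The limit of the ratio is 2.

Final answer: 2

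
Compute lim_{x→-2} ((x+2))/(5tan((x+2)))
Both numerator and denominator → 0 as x → -2; this is a 0/0 indeterminate form.
Expand each to leading order near x = -2: numerator ~ (x + 2), denominator ~ 5·(x + 2).
The limit of the ratio is 1/5.

Final answer: 1/5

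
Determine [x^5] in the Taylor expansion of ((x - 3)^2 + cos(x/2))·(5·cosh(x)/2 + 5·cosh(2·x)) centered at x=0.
Expand to order 5: ((x - 3)^2 + cos(x/2))·(5·cosh(x)/2 + 5·cosh(2·x)) = -165·x^5/8 + 11325·x^4/256 - 135·x^3/2 + 1905·x^2/16 - 45·x + 75 + O(x^6).
The coefficient of x^5 is -165/8.

Final answer: -165/8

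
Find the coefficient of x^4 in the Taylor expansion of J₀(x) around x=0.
Expand to order 4: J₀(x) = x^4/64 - x^2/4 + 1 + O(x^5).
The coefficient of x^4 is 1/64.

Final answer: 1/64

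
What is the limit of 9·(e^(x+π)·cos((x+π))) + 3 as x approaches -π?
Direct substitution at x = -π gives 12.

Final answer: 12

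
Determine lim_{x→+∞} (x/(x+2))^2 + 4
As x → +∞: x/(x+2) = 1/(1 + 2/x) → 1, and the 2nd power of a limit-1 base also → 1; with the additive constant, 1 + 4 = 5.
Limit = 5.

Final answer: 5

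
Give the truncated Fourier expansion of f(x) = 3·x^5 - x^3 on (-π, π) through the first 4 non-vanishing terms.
(-122·π^2 + 6·π^4 + 732)·sin(x) + (-3·π^4 - 24 + 16·π^2)·sin(2·x) + (-46·π^2/9 + 92/27 + 2·π^4)·sin(3·x) + (-3·π^4/2 - 57/64 + 19·π^2/8)·sin(4·x)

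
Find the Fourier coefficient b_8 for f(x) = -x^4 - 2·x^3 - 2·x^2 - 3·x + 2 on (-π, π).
b_8 = (1/π) ∫_{-π}^{π} f(x)·sin(8x) dx.
Evaluate the integral (use parity and integration by parts as needed): b_8 = 45/64 + π^2/2.

Final answer: 45/64 + π^2/2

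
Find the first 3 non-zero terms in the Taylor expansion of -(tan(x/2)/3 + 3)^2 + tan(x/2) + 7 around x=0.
-x^2/36 - x/2 - 2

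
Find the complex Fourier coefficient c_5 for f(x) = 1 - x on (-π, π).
Compute the real Fourier coefficients first: a_5 = 0, b_5 = -2/5.
Then c_5 = (a_5 − i·b_5)/2 = i/5.

Final answer: i/5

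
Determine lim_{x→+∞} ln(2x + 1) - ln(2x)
This is an ∞ − ∞ indeterminate form.
Combine the logarithms: ln(2x+1) − ln(2x) = ln((2x+1)/(2x)) = ln(1 + 1/(2x)) → ln(1) = 0.
Limit = 0.

Final answer: 0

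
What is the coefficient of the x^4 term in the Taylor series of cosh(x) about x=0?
Expand to order 4: cosh(x) = x^4/24 + x^2/2 + 1 + O(x^5).
The coefficient of x^4 is 1/24.

Final answer: 1/24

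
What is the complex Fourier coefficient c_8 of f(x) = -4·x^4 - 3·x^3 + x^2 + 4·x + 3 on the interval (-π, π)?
Compute the real Fourier coefficients first: a_8 = 7/64 - π^2/2, b_8 = -137/128 + 3·π^2/4.
Then c_8 = (a_8 − i·b_8)/2 = -π^2/4 + 7/128 - 3·i·π^2/8 + 137·i/256.

Final answer: -π^2/4 + 7/128 - 3·i·π^2/8 + 137·i/256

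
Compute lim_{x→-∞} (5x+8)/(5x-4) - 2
Evaluate the dominant behaviour as x → -∞; each term tends to a finite value or vanishes.
Limit = -1.

Final answer: -1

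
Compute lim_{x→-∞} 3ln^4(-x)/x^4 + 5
The quotient is an ∞/∞ indeterminate form as x → -∞.
Compare growth rates of the dominant terms (exponentials ≫ polynomials ≫ logarithms), or apply L'Hôpital's rule; the quotient → 0.
Adding the constant: 0 + 5 = 5. Limit = 5.

Final answer: 5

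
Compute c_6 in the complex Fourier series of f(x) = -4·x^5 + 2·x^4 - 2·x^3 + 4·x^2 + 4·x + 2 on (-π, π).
Compute the real Fourier coefficients first: a_6 = 10/27 + 4·π^2/9, b_6 = -107/81 - 2·π^2/27 + 4·π^4/3.
Then c_6 = (a_6 − i·b_6)/2 = 5/27 + 2·π^2/9 - 2·i·π^4/3 + i·π^2/27 + 107·i/162.

Final answer: 5/27 + 2·π^2/9 - 2·i·π^4/3 + i·π^2/27 + 107·i/162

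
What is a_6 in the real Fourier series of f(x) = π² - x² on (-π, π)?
a_6 = (1/π) ∫_{-π}^{π} f(x)·cos(6x) dx.
Evaluate the integral (use parity and integration by parts as needed): a_6 = -1/9.

Final answer: -1/9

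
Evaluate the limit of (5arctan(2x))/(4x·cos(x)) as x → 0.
Both numerator and denominator → 0 as x → 0; this is a 0/0 indeterminate form.
Expand each to leading order near x = 0: numerator ~ 10·x, denominator ~ 4·x.
The limit of the ratio is 5/2.

Final answer: 5/2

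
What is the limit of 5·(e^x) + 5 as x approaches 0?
Direct substitution at x = 0 gives 10.

Final answer: 10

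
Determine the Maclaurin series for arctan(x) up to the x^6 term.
x^5/5 - x^3/3 + x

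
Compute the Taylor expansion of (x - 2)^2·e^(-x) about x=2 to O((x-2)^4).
e^(-2)·(x - 2)^2 - e^(-2)·(x - 2)^3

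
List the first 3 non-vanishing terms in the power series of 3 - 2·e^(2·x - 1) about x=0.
-4·x^2·e^(-1) - 4·x·e^(-1) - 2·e^(-1) + 3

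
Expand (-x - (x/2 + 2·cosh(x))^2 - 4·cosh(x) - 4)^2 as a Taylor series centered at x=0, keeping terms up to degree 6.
493·x^6/20 + 47·x^5/2 + 1297·x^4/16 + 123·x^3/2 + 159·x^2 + 72·x + 144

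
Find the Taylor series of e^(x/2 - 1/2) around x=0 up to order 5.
x^5·e^(-1/2)/3840 + x^4·e^(-1/2)/384 + x^3·e^(-1/2)/48 + x^2·e^(-1/2)/8 + x·e^(-1/2)/2 + e^(-1/2)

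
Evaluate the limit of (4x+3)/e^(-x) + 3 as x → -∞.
The quotient is an ∞/∞ indeterminate form as x → -∞.
Compare growth rates of the dominant terms (exponentials ≫ polynomials ≫ logarithms), or apply L'Hôpital's rule; the quotient → 0.
Adding the constant: 0 + 3 = 3. Limit = 3.

Final answer: 3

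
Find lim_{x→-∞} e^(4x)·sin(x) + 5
Evaluate the dominant behaviour as x → -∞; each term tends to a finite value or vanishes.
Limit = 5.

Final answer: 5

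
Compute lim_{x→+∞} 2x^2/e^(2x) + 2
The quotient is an ∞/∞ indeterminate form as x → +∞.
The exponential denominator e^(2x) dominates the polynomial numerator (e^x ≫ x^2 as x → ∞), so the quotient → 0.
Adding the constant: 0 + 2 = 2. Limit = 2.

Final answer: 2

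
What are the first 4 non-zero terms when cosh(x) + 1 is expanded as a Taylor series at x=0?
x^6/720 + x^4/24 + x^2/2 + 2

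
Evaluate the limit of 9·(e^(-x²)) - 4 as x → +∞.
Evaluate the dominant behaviour as x → +∞; each term tends to a finite value or vanishes.
Limit = -4.

Final answer: -4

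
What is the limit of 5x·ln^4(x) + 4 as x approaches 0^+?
The product is a 0·∞ indeterminate form at x → 0⁺.
Rewrite the product as 5·ln^4(x) / x^(-1) and apply L'Hôpital, or use the standard hierarchy x^(-1) ≫ |ln x|^4 as x → 0⁺.
The indeterminate product → 0, so the limit = 4.

Final answer: 4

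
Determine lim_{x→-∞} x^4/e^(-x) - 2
The quotient is an ∞/∞ indeterminate form as x → -∞.
Compare growth rates of the dominant terms (exponentials ≫ polynomials ≫ logarithms), or apply L'Hôpital's rule; the quotient → 0.
Adding the constant: 0 - 2 = -2. Limit = -2.

Final answer: -2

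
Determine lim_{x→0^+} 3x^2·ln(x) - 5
The product is a 0·∞ indeterminate form at x → 0⁺.
Rewrite the product as 3·ln(x) / x^(-2) and apply L'Hôpital, or use the standard hierarchy x^(-2) ≫ |ln x| as x → 0⁺.
The indeterminate product → 0, so the limit = -5.

Final answer: -5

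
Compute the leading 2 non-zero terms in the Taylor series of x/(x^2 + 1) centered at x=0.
-x^3 + x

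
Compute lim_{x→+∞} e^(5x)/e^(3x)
This is an ∞/∞ indeterminate form as x → +∞.
Rewrite e^(5x)/e^(3x) = e^((5−3)x) = e^(2x); the exponent coefficient is 2 > 0 so e^(2x) → ∞.
Limit = ∞.

Final answer: ∞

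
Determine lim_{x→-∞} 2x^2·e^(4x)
This is a 0·∞ indeterminate form at x → -∞.
Rewrite the product as 2x^2 / e^(-4x) (an ∞/∞ form) and apply L'Hôpital, or use the standard hierarchy e^(4|x|) ≫ |x^2| as x → -∞.
The indeterminate product → 0, so the limit = 0.

Final answer: 0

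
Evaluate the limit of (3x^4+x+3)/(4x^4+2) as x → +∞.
This is an ∞/∞ indeterminate form as x → +∞.
Divide numerator and denominator by x^4 and let the lower-order terms vanish; the leading terms give 3/4.
Limit = 3/4.

Final answer: 3/4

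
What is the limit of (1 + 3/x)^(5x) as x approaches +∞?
As x → +∞: write (1 + 3/x)^(5x) = ((1 + 3/x)^x)^5 → (e^3)^5 = e^15.
Limit = e^(15).

Final answer: e^(15)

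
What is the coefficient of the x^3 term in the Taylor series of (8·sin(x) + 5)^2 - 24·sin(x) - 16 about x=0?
Expand to order 3: (8·sin(x) + 5)^2 - 24·sin(x) - 16 = -28·x^3/3 + 64·x^2 + 56·x + 9 + O(x^4).
The coefficient of x^3 is -28/3.

Final answer: -28/3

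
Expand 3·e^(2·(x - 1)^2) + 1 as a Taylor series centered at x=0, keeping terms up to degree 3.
-56·x^3·e^(2) + 30·x^2·e^(2) - 12·x·e^(2) + 1 + 3·e^(2)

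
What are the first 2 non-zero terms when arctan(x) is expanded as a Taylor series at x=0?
-x^3/3 + x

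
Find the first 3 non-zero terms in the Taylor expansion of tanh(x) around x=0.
2·x^5/15 - x^3/3 + x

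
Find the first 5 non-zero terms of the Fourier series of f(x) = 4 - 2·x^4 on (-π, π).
(-96 + 16·π^2)·cos(x) + (6 - 4·π^2)·cos(2·x) + (-32/27 + 16·π^2/9)·cos(3·x) + (3/8 - π^2)·cos(4·x) - 2·π^4/5 + 4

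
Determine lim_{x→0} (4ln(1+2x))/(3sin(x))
Both numerator and denominator → 0 as x → 0; this is a 0/0 indeterminate form.
Expand each to leading order near x = 0: numerator ~ 8·x, denominator ~ 3·x.
The limit of the ratio is 8/3.

Final answer: 8/3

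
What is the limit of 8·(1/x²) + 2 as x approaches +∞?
Evaluate the dominant behaviour as x → +∞; each term tends to a finite value or vanishes.
Limit = 2.

Final answer: 2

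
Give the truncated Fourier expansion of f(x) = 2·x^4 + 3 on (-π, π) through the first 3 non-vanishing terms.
(96 - 16·π^2)·cos(x) + (-6 + 4·π^2)·cos(2·x) + 3 + 2·π^4/5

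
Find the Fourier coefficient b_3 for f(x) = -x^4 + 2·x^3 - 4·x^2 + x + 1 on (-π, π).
b_3 = (1/π) ∫_{-π}^{π} f(x)·sin(3x) dx.
Evaluate the integral (use parity and integration by parts as needed): b_3 = -2/9 + 4·π^2/3.

Final answer: -2/9 + 4·π^2/3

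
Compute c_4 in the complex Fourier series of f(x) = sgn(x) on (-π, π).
Compute the real Fourier coefficients first: a_4 = 0, b_4 = 0.
Then c_4 = (a_4 − i·b_4)/2 = 0.

Final answer: 0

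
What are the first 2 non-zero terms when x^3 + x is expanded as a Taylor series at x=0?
x^3 + x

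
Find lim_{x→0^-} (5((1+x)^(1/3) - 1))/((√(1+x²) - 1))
Both numerator and denominator → 0 as x → 0^-; this is a 0/0 indeterminate form.
Expand each to leading order near x = 0: numerator ~ 5·x/3, denominator ~ x^2/2.
The limit of the ratio is -∞.

Final answer: -∞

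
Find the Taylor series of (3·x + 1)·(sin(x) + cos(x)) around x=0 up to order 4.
-11·x^4/24 - 5·x^3/3 + 5·x^2/2 + 4·x + 1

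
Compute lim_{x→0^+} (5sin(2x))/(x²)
Both numerator and denominator → 0 as x → 0^+; this is a 0/0 indeterminate form.
Expand each to leading order near x = 0: numerator ~ 10·x, denominator ~ x^2.
The limit of the ratio is ∞.

Final answer: ∞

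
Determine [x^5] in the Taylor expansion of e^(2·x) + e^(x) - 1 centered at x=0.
Expand to order 5: e^(2·x) + e^(x) - 1 = 11·x^5/40 + 17·x^4/24 + 3·x^3/2 + 5·x^2/2 + 3·x + 1 + O(x^6).
The coefficient of x^5 is 11/40.

Final answer: 11/40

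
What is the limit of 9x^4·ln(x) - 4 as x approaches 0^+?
The product is a 0·∞ indeterminate form at x → 0⁺.
Rewrite the product as 9·ln(x) / x^(-4) and apply L'Hôpital, or use the standard hierarchy x^(-4) ≫ |ln x| as x → 0⁺.
The indeterminate product → 0, so the limit = -4.

Final answer: -4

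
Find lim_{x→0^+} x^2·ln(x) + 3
The product is a 0·∞ indeterminate form at x → 0⁺.
Rewrite the product as ln(x) / x^(-2) and apply L'Hôpital, or use the standard hierarchy x^(-2) ≫ |ln x| as x → 0⁺.
The indeterminate product → 0, so the limit = 3.

Final answer: 3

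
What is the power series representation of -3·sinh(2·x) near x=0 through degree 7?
-8·x^7/105 - 4·x^5/5 - 4·x^3 - 6·x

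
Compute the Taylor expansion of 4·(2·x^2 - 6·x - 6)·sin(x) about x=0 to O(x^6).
-23·x^5/15 + 4·x^4 + 12·x^3 - 24·x^2 - 24·x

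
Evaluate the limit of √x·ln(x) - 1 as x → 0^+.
The product is a 0·∞ indeterminate form at x → 0⁺.
Rewrite the product as ln(x) / x^(-1/2) and apply L'Hôpital, or use the standard hierarchy x^(-1/2) ≫ |ln x| as x → 0⁺.
The indeterminate product → 0, so the limit = -1.

Final answer: -1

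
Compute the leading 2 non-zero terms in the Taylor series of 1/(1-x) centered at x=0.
x + 1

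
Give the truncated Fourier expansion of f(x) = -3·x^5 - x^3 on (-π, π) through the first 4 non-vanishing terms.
(-708 - 6·π^4 + 118·π^2)·sin(x) + (-14·π^2 + 21 + 3·π^4)·sin(2·x) + (-2·π^4 - 68/27 + 34·π^2/9)·sin(3·x) + (-11·π^2/8 + 33/64 + 3·π^4/2)·sin(4·x)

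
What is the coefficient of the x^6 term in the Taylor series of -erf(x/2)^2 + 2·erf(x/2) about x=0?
Expand to order 6: -erf(x/2)^2 + 2·erf(x/2) = -7·x^6/(360·π) + x^5/(80·√(π)) + x^4/(6·π) - x^3/(6·√(π)) - x^2/π + 2·x/√(π) + O(x^7).
The coefficient of x^6 is -7/(360·π).

Final answer: -7/(360·π)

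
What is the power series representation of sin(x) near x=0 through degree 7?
-x^7/5040 + x^5/120 - x^3/6 + x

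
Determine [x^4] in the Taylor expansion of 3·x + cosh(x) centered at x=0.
Expand to order 4: 3·x + cosh(x) = x^4/24 + x^2/2 + 3·x + 1 + O(x^5).
The coefficient of x^4 is 1/24.

Final answer: 1/24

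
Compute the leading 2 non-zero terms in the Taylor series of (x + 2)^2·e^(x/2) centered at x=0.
6·x + 4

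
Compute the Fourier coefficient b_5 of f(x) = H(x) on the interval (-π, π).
b_5 = (1/π) ∫_{-π}^{π} f(x)·sin(5x) dx.
Evaluate the integral (use parity and integration by parts as needed): b_5 = 2/(5·π).

Final answer: 2/(5·π)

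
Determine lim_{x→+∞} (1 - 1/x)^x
As x → +∞: this is the defining limit (1 - 1/x)^x → e^(-1).
Limit = e^(-1).

Final answer: e^(-1)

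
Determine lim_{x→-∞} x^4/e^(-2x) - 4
The quotient is an ∞/∞ indeterminate form as x → -∞.
Compare growth rates of the dominant terms (exponentials ≫ polynomials ≫ logarithms), or apply L'Hôpital's rule; the quotient → 0.
Adding the constant: 0 - 4 = -4. Limit = -4.

Final answer: -4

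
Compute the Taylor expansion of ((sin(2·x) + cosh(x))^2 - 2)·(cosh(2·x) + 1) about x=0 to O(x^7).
-44·x^6/45 + x^5/15 - 2·x^4/3 + 20·x^3/3 + 8·x^2 + 8·x - 2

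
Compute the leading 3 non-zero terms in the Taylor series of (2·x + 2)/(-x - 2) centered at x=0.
x^2/4 - x/2 - 1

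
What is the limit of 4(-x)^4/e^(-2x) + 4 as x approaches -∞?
The quotient is an ∞/∞ indeterminate form as x → -∞.
Compare growth rates of the dominant terms (exponentials ≫ polynomials ≫ logarithms), or apply L'Hôpital's rule; the quotient → 0.
Adding the constant: 0 + 4 = 4. Limit = 4.

Final answer: 4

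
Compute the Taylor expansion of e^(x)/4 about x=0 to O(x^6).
x^5/480 + x^4/96 + x^3/24 + x^2/8 + x/4 + 1/4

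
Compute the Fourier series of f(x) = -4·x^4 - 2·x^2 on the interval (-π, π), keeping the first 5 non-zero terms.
(-184 + 32·π^2)·cos(x) + (10 - 8·π^2)·cos(2·x) + (-40/27 + 32·π^2/9)·cos(3·x) + (1/4 - 2·π^2)·cos(4·x) - 4·π^4/5 - 2·π^2/3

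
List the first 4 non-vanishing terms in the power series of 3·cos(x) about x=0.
-x^6/240 + x^4/8 - 3·x^2/2 + 3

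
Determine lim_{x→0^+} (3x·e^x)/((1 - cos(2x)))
Both numerator and denominator → 0 as x → 0^+; this is a 0/0 indeterminate form.
Expand each to leading order near x = 0: numerator ~ 3·x, denominator ~ 2·x^2.
The limit of the ratio is ∞.

Final answer: ∞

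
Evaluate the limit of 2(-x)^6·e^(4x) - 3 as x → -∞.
The product is a 0·∞ indeterminate form at x → -∞.
Rewrite the product as 2(-x)^6 / e^(-4x) (an ∞/∞ form) and apply L'Hôpital, or use the standard hierarchy e^(4|x|) ≫ |(-x)^6| as x → -∞.
The indeterminate product → 0, so the limit = -3.

Final answer: -3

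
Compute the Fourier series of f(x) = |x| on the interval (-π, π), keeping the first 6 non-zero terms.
-4·cos(x)/π - 4·cos(3·x)/(9·π) - 4·cos(5·x)/(25·π) - 4·cos(7·x)/(49·π) - 4·cos(9·x)/(81·π) + π/2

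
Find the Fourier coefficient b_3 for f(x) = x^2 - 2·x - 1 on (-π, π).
b_3 = (1/π) ∫_{-π}^{π} f(x)·sin(3x) dx.
Evaluate the integral (use parity and integration by parts as needed): b_3 = -4/3.

Final answer: -4/3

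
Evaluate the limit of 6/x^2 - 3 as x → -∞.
Evaluate the dominant behaviour as x → -∞; each term tends to a finite value or vanishes.
Limit = -3.

Final answer: -3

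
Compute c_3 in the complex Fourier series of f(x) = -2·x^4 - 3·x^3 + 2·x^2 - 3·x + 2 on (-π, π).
Compute the real Fourier coefficients first: a_3 = -56/27 + 16·π^2/9, b_3 = -2·π^2 - 2/3.
Then c_3 = (a_3 − i·b_3)/2 = -28/27 + 8·π^2/9 + i/3 + i·π^2.

Final answer: -28/27 + 8·π^2/9 + i/3 + i·π^2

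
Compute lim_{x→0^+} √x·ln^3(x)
This is a 0·∞ indeterminate form at x → 0⁺.
Rewrite the product as ln^3(x) / x^(-1/2) and apply L'Hôpital, or use the standard hierarchy x^(-1/2) ≫ |ln x|^3 as x → 0⁺.
The indeterminate product → 0, so the limit = 0.

Final answer: 0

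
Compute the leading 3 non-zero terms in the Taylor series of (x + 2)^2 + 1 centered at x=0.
x^2 + 4·x + 5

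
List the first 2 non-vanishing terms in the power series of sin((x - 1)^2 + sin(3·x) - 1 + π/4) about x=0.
√(2)·x/2 + √(2)/2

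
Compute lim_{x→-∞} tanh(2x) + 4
Evaluate the dominant behaviour as x → -∞; each term tends to a finite value or vanishes.
Limit = 3.

Final answer: 3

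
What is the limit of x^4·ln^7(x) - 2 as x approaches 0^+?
The product is a 0·∞ indeterminate form at x → 0⁺.
Rewrite the product as ln^7(x) / x^(-4) and apply L'Hôpital, or use the standard hierarchy x^(-4) ≫ |ln x|^7 as x → 0⁺.
The indeterminate product → 0, so the limit = -2.

Final answer: -2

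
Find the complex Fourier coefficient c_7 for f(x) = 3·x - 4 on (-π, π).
Compute the real Fourier coefficients first: a_7 = 0, b_7 = 6/7.
Then c_7 = (a_7 − i·b_7)/2 = -3·i/7.

Final answer: -3·i/7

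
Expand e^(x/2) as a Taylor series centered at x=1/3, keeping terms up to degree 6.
e^(1/6) + e^(1/6)·(x - 1/3)/2 + e^(1/6)·(x - 1/3)^2/8 + e^(1/6)·(x - 1/3)^3/48 + e^(1/6)·(x - 1/3)^4/384 + e^(1/6)·(x - 1/3)^5/3840 + e^(1/6)·(x - 1/3)^6/46080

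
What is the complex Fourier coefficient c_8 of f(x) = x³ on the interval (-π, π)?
Compute the real Fourier coefficients first: a_8 = 0, b_8 = 3/128 - π^2/4.
Then c_8 = (a_8 − i·b_8)/2 = -3·i/256 + i·π^2/8.

Final answer: -3·i/256 + i·π^2/8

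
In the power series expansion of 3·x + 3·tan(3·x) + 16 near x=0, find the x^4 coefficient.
Expand to order 4: 3·x + 3·tan(3·x) + 16 = 27·x^3 + 12·x + 16 + O(x^5).
The coefficient of x^4 is 0.

Final answer: 0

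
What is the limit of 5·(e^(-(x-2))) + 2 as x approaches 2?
Direct substitution at x = 2 gives 7.

Final answer: 7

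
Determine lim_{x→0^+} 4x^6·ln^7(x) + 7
The product is a 0·∞ indeterminate form at x → 0⁺.
Rewrite the product as 4·ln^7(x) / x^(-6) and apply L'Hôpital, or use the standard hierarchy x^(-6) ≫ |ln x|^7 as x → 0⁺.
The indeterminate product → 0, so the limit = 7.

Final answer: 7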